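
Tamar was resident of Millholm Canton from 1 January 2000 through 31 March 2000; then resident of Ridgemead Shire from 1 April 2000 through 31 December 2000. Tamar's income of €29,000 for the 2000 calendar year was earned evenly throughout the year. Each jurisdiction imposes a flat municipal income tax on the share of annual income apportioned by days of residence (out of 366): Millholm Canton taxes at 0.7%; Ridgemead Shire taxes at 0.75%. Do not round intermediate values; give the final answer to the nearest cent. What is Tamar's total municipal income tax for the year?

Millholm Canton, 1 January – 31 March 2000: 91 days → €29,000 × 0.7% × 91/366 = €50.4727
Ridgemead Shire, 1 April – 31 December 2000: 275 days → €29,000 × 0.75% × 275/366 = €163.4221
Total = €213.8948

€213.89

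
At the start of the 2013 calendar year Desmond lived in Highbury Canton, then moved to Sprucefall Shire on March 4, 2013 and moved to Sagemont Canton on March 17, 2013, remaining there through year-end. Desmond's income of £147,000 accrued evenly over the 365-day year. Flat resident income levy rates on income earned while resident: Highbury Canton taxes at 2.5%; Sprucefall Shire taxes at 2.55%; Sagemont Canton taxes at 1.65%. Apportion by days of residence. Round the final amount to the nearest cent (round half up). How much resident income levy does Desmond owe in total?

Highbury Canton, January 1 – March 3, 2013: 62 days → £147,000 × 2.5% × 62/365 = £624.2466
Sprucefall Shire, March 4 – March 16, 2013: 13 days → £147,000 × 2.55% × 13/365 = £133.5082
Sagemont Canton, March 17 – December 31, 2013: 290 days → £147,000 × 1.65% × 290/365 = £1,927.1096
Total = £2,684.8644

£2,684.86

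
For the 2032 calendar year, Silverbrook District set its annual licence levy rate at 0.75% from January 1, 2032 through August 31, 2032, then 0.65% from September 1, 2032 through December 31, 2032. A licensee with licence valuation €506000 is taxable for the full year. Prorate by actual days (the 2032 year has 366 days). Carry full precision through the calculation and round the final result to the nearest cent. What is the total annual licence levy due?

January 1 – August 31, 2032: 244 days at 0.75% → €506000 × 0.75% × 244/366 = €2530.0000
September 1 – December 31, 2032: 122 days at 0.65% → €506000 × 0.65% × 122/366 = €1096.3333
Total = €3626.3333

€3626.33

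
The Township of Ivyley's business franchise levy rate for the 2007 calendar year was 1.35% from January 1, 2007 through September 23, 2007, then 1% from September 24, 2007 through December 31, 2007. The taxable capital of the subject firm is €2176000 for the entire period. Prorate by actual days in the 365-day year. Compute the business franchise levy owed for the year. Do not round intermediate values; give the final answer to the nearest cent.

€27310.29

January 1 – September 23, 2007: 266 days at 1.35% → €2176000 × 1.35% × 266/365 = €21408.2630
September 24 – December 31, 2007: 99 days at 1% → €2176000 × 1% × 99/365 = €5902.0274
Total = €27310.2904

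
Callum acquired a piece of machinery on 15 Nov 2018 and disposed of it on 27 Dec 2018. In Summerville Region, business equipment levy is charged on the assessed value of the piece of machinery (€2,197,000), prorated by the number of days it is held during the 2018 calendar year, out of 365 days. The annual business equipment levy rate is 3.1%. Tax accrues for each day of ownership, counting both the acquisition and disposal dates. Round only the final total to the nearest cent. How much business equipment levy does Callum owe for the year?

Days held (15 Nov – 27 Dec 2018): 43 out of 365
Tax = €2,197,000 × 3.1% × 43/365 = €8,023.5644

€8,023.56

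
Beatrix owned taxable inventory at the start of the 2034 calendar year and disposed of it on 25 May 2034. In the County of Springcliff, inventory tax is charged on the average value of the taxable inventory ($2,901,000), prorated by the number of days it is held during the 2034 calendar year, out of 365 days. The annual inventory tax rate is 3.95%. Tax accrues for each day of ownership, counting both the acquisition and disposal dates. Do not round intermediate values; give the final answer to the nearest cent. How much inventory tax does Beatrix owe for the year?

$45,521.86

Days held (1 Jan – 25 May 2034): 145 out of 365
Tax = $2,901,000 × 3.95% × 145/365 = $45,521.8562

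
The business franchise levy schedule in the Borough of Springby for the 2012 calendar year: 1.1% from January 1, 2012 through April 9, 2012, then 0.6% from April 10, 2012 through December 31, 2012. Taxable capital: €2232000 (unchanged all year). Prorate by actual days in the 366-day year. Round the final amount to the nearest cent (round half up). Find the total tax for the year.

€16441.18

January 1 – April 9, 2012: 100 days at 1.1% → €2232000 × 1.1% × 100/366 = €6708.1967
April 10 – December 31, 2012: 266 days at 0.6% → €2232000 × 0.6% × 266/366 = €9732.9836
Total = €16441.1803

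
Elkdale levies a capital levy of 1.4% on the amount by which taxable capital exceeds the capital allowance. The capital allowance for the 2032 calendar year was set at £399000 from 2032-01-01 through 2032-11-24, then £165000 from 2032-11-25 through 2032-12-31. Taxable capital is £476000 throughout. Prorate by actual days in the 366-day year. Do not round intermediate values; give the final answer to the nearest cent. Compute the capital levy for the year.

2032-01-01 to 2032-11-24: 329 days, exemption £399000 → (£476000 − £399000) × 1.4% × 329/366 = £969.0219
2032-11-25 to 2032-12-31: 37 days, exemption £165000 → (£476000 − £165000) × 1.4% × 37/366 = £440.1585
Total = £1409.1803

£1409.18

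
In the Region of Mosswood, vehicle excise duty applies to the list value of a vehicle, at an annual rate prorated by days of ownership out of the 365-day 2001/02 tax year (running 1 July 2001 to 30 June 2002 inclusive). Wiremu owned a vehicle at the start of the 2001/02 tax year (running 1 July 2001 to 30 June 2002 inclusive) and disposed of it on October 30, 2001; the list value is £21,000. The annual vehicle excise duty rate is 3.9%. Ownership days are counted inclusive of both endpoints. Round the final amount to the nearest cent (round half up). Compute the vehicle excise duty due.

Days held (July 1 – October 30, 2001): 122 out of 365
Tax = £21,000 × 3.9% × 122/365 = £273.7479

£273.75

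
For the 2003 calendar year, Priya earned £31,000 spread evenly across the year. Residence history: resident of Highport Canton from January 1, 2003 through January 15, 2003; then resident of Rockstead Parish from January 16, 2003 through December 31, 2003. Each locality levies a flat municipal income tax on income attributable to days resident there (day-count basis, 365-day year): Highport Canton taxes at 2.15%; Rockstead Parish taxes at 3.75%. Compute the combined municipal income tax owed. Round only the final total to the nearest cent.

£1,142.12

Highport Canton, January 1 – January 15, 2003: 15 days → £31,000 × 2.15% × 15/365 = £27.3904
Rockstead Parish, January 16 – December 31, 2003: 350 days → £31,000 × 3.75% × 350/365 = £1,114.7260
Total = £1,142.1164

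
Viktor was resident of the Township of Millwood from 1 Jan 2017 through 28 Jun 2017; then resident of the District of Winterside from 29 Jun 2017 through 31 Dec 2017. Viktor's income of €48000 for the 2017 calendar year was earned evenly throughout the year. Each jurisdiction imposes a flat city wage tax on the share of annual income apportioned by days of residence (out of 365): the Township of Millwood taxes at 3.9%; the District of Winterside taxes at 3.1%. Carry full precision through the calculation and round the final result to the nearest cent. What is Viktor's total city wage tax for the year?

The Township of Millwood, 1 Jan – 28 Jun 2017: 179 days → €48000 × 3.9% × 179/365 = €918.0493
The District of Winterside, 29 Jun – 31 Dec 2017: 186 days → €48000 × 3.1% × 186/365 = €758.2685
Total = €1676.3178

€1676.32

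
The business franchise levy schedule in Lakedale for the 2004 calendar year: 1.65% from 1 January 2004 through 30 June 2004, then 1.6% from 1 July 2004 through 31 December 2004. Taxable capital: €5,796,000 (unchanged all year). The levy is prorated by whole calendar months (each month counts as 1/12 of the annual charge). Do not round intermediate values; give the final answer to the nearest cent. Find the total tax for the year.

€94,185.00

1 January – 30 June 2004: 6 months at 1.65% → €5,796,000 × 1.65% × 6/12 = €47,817.0000
1 July – 31 December 2004: 6 months at 1.6% → €5,796,000 × 1.6% × 6/12 = €46,368.0000
Total = €94,185.0000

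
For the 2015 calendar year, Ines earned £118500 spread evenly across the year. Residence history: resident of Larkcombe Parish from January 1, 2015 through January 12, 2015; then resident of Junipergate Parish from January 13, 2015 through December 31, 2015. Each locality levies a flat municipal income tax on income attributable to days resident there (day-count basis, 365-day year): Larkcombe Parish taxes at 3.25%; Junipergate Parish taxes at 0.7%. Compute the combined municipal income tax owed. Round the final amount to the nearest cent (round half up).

Larkcombe Parish, January 1 – January 12, 2015: 12 days → £118500 × 3.25% × 12/365 = £126.6164
Junipergate Parish, January 13 – December 31, 2015: 353 days → £118500 × 0.7% × 353/365 = £802.2288
Total = £928.8452

£928.85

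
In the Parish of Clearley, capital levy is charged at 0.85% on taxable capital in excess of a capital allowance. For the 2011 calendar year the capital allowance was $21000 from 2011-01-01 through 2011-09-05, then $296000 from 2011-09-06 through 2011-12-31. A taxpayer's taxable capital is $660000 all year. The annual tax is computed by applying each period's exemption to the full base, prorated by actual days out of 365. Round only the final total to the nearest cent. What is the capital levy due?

2011-01-01 to 2011-09-05: 248 days, exemption $21000 → ($660000 − $21000) × 0.85% × 248/365 = $3690.4438
2011-09-06 to 2011-12-31: 117 days, exemption $296000 → ($660000 − $296000) × 0.85% × 117/365 = $991.7753
Total = $4682.2192

$4682.22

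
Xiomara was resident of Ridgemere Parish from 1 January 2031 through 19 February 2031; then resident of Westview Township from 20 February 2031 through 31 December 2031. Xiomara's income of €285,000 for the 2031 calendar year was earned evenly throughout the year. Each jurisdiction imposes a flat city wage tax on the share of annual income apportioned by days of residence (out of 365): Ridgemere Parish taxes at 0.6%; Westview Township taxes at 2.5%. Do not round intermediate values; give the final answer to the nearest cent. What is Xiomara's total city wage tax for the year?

€6,383.22

Ridgemere Parish, 1 January – 19 February 2031: 50 days → €285,000 × 0.6% × 50/365 = €234.2466
Westview Township, 20 February – 31 December 2031: 315 days → €285,000 × 2.5% × 315/365 = €6,148.9726
Total = €6,383.2192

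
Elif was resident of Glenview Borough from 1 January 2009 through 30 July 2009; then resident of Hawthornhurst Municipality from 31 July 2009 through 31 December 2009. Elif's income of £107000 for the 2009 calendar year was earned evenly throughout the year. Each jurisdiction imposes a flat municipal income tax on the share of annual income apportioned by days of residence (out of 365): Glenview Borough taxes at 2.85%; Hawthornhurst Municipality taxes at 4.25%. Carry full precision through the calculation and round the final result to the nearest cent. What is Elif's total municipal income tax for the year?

Glenview Borough, 1 January – 30 July 2009: 211 days → £107000 × 2.85% × 211/365 = £1762.8616
Hawthornhurst Municipality, 31 July – 31 December 2009: 154 days → £107000 × 4.25% × 154/365 = £1918.6712
Total = £3681.5329

£3681.53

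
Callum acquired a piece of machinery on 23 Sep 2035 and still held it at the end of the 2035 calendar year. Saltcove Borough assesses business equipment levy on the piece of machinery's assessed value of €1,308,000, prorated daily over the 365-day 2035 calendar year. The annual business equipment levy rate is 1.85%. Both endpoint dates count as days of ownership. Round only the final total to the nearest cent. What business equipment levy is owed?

Days held (23 Sep – 31 Dec 2035): 100 out of 365
Tax = €1,308,000 × 1.85% × 100/365 = €6,629.5890

€6,629.59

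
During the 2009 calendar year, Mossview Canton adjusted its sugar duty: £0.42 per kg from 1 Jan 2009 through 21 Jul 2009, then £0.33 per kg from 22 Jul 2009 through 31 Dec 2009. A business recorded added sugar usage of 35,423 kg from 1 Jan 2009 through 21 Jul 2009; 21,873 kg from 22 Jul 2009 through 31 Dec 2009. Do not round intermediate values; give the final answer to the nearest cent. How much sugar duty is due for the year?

1 Jan – 21 Jul 2009: 35,423 kg at £0.42/kg → £14877.66
22 Jul – 31 Dec 2009: 21,873 kg at £0.33/kg → £7218.09

£22095.75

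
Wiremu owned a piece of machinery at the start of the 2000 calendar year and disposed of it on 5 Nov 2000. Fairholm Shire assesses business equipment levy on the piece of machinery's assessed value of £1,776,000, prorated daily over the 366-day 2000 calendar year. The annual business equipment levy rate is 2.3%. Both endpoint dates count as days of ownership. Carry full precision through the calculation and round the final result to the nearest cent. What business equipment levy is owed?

Days held (1 Jan – 5 Nov 2000): 310 out of 366
Tax = £1,776,000 × 2.3% × 310/366 = £34,598.0328

£34,598.03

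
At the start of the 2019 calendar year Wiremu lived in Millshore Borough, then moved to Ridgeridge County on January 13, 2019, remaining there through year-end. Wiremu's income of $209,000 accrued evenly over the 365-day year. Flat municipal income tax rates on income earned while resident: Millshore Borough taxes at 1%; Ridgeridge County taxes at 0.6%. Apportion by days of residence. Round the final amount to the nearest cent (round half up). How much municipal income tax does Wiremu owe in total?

Millshore Borough, January 1 – January 12, 2019: 12 days → $209,000 × 1% × 12/365 = $68.7123
Ridgeridge County, January 13 – December 31, 2019: 353 days → $209,000 × 0.6% × 353/365 = $1,212.7726
Total = $1,281.4849

$1,281.48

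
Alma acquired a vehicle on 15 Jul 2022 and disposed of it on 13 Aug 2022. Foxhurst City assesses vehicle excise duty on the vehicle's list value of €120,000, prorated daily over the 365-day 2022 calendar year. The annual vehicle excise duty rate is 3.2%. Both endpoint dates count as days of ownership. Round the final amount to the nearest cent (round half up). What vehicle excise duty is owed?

€315.62

Days held (15 Jul – 13 Aug 2022): 30 out of 365
Tax = €120,000 × 3.2% × 30/365 = €315.6164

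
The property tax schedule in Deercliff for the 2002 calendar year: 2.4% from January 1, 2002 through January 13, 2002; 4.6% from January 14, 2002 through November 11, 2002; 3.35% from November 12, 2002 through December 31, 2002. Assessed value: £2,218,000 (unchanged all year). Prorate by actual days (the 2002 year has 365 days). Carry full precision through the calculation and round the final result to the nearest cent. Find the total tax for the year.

£96,492.12

January 1 – January 13, 2002: 13 days at 2.4% → £2,218,000 × 2.4% × 13/365 = £1,895.9342
January 14 – November 11, 2002: 302 days at 4.6% → £2,218,000 × 4.6% × 302/365 = £84,417.6877
November 12 – December 31, 2002: 50 days at 3.35% → £2,218,000 × 3.35% × 50/365 = £10,178.4932
Total = £96,492.1151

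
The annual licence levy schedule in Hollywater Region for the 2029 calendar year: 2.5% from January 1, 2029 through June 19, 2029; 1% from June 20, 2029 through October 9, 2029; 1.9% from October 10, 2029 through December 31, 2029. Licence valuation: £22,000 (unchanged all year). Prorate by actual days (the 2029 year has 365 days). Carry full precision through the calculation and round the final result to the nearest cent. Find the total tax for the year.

January 1 – June 19, 2029: 170 days at 2.5% → £22,000 × 2.5% × 170/365 = £256.1644
June 20 – October 9, 2029: 112 days at 1% → £22,000 × 1% × 112/365 = £67.5068
October 10 – December 31, 2029: 83 days at 1.9% → £22,000 × 1.9% × 83/365 = £95.0521
Total = £418.7233

£418.72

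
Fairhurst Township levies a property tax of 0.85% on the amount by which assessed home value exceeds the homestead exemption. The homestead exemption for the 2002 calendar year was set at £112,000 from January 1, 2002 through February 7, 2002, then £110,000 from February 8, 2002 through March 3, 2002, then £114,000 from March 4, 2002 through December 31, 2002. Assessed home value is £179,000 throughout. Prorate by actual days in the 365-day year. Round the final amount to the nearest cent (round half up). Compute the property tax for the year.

January 1 – February 7, 2002: 38 days, exemption £112,000 → (£179,000 − £112,000) × 0.85% × 38/365 = £59.2904
February 8 – March 3, 2002: 24 days, exemption £110,000 → (£179,000 − £110,000) × 0.85% × 24/365 = £38.5644
March 4 – December 31, 2002: 303 days, exemption £114,000 → (£179,000 − £114,000) × 0.85% × 303/365 = £458.6507
Total = £556.5055

£556.51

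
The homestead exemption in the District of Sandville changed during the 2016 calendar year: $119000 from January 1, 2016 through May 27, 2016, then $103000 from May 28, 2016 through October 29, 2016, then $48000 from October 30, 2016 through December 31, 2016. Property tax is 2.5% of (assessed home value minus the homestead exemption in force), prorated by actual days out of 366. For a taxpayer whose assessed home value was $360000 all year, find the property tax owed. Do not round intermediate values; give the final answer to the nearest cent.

$6499.93

January 1 – May 27, 2016: 148 days, exemption $119000 → ($360000 − $119000) × 2.5% × 148/366 = $2436.3388
May 28 – October 29, 2016: 155 days, exemption $103000 → ($360000 − $103000) × 2.5% × 155/366 = $2720.9699
October 30 – December 31, 2016: 63 days, exemption $48000 → ($360000 − $48000) × 2.5% × 63/366 = $1342.6230
Total = $6499.9317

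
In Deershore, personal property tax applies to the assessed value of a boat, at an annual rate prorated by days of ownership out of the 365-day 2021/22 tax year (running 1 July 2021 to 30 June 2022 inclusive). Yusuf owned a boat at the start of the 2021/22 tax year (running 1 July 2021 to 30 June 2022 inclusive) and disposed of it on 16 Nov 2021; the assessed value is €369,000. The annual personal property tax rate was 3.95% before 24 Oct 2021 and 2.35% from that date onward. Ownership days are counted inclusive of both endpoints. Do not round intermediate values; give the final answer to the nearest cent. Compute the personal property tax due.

€5,162.46

1 Jul – 23 Oct 2021: 115 days at 3.95% → €369,000 × 3.95% × 115/365 = €4,592.2808
24 Oct – 16 Nov 2021: 24 days at 2.35% → €369,000 × 2.35% × 24/365 = €570.1808
Total = €5,162.4616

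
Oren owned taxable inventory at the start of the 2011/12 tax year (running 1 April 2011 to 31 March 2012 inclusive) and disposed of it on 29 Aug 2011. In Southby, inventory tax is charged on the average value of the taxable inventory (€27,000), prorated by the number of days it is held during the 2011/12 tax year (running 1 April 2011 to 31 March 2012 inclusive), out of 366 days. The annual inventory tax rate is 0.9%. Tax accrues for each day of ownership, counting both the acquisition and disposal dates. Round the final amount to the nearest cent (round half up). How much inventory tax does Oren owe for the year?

Days held (1 Apr – 29 Aug 2011): 151 out of 366
Tax = €27,000 × 0.9% × 151/366 = €100.2541

€100.25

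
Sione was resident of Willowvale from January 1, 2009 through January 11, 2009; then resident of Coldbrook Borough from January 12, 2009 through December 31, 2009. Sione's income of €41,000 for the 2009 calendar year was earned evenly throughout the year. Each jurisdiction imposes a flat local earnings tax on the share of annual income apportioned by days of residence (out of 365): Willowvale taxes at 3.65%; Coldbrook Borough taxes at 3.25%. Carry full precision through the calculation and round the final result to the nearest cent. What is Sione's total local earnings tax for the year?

€1,337.44

Willowvale, January 1 – January 11, 2009: 11 days → €41,000 × 3.65% × 11/365 = €45.1000
Coldbrook Borough, January 12 – December 31, 2009: 354 days → €41,000 × 3.25% × 354/365 = €1,292.3425
Total = €1,337.4425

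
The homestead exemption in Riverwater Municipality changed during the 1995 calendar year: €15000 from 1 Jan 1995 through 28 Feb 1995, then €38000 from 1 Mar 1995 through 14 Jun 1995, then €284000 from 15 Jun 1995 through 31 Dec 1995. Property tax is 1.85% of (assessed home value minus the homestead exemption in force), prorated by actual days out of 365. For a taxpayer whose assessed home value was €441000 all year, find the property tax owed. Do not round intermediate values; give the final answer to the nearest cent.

1 Jan – 28 Feb 1995: 59 days, exemption €15000 → (€441000 − €15000) × 1.85% × 59/365 = €1273.9151
1 Mar – 14 Jun 1995: 106 days, exemption €38000 → (€441000 − €38000) × 1.85% × 106/365 = €2165.1589
15 Jun – 31 Dec 1995: 200 days, exemption €284000 → (€441000 − €284000) × 1.85% × 200/365 = €1591.5068
Total = €5030.5808

€5030.58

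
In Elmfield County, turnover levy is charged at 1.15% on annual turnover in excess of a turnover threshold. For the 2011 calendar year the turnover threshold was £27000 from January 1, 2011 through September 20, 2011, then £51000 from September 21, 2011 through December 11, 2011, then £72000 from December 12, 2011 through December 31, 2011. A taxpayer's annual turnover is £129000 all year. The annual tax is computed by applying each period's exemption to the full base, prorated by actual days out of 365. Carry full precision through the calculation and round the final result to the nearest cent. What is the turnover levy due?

£1082.64

January 1 – September 20, 2011: 263 days, exemption £27000 → (£129000 − £27000) × 1.15% × 263/365 = £845.2027
September 21 – December 11, 2011: 82 days, exemption £51000 → (£129000 − £51000) × 1.15% × 82/365 = £201.5178
December 12 – December 31, 2011: 20 days, exemption £72000 → (£129000 − £72000) × 1.15% × 20/365 = £35.9178
Total = £1082.6384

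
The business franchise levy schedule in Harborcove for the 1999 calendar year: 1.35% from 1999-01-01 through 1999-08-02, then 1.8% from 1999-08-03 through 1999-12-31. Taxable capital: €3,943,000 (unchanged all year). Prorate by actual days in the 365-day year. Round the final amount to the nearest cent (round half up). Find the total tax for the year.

€60,570.96

1999-01-01 to 1999-08-02: 214 days at 1.35% → €3,943,000 × 1.35% × 214/365 = €31,209.1151
1999-08-03 to 1999-12-31: 151 days at 1.8% → €3,943,000 × 1.8% × 151/365 = €29,361.8466
Total = €60,570.9616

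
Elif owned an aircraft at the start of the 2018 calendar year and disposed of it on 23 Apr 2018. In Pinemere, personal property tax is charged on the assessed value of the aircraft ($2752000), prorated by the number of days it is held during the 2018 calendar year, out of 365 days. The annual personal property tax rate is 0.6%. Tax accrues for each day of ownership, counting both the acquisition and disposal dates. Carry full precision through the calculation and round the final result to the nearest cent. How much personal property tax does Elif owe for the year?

Days held (1 Jan – 23 Apr 2018): 113 out of 365
Tax = $2752000 × 0.6% × 113/365 = $5111.9342

$5111.93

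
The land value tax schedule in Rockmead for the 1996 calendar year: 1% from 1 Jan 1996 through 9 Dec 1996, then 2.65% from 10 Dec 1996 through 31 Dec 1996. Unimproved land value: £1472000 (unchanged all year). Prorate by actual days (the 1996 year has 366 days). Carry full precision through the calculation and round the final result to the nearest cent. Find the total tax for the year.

1 Jan – 9 Dec 1996: 344 days at 1% → £1472000 × 1% × 344/366 = £13835.1913
10 Dec – 31 Dec 1996: 22 days at 2.65% → £1472000 × 2.65% × 22/366 = £2344.7432
Total = £16179.9344

£16179.93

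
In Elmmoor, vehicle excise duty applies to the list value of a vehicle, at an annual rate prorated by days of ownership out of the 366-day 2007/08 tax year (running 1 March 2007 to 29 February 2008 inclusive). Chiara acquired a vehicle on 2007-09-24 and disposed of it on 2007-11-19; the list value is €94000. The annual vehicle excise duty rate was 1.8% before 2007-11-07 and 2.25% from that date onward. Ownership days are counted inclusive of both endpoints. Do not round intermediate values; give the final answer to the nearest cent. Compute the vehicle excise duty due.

€278.53

2007-09-24 to 2007-11-06: 44 days at 1.8% → €94000 × 1.8% × 44/366 = €203.4098
2007-11-07 to 2007-11-19: 13 days at 2.25% → €94000 × 2.25% × 13/366 = €75.1230
Total = €278.5328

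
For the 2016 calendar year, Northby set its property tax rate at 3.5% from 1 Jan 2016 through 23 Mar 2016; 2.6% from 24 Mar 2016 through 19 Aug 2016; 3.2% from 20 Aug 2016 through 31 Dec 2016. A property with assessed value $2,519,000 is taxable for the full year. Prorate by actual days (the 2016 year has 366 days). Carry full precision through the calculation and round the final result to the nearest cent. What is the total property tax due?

1 Jan – 23 Mar 2016: 83 days at 3.5% → $2,519,000 × 3.5% × 83/366 = $19,993.7022
24 Mar – 19 Aug 2016: 149 days at 2.6% → $2,519,000 × 2.6% × 149/366 = $26,662.8579
20 Aug – 31 Dec 2016: 134 days at 3.2% → $2,519,000 × 3.2% × 134/366 = $29,512.2186
Total = $76,168.7787

$76,168.78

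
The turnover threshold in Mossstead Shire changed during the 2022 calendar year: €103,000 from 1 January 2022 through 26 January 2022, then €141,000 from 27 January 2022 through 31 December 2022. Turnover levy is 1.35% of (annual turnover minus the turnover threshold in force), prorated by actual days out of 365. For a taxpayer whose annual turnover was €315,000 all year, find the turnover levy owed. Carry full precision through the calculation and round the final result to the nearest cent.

€2,385.54

1 January – 26 January 2022: 26 days, exemption €103,000 → (€315,000 − €103,000) × 1.35% × 26/365 = €203.8685
27 January – 31 December 2022: 339 days, exemption €141,000 → (€315,000 − €141,000) × 1.35% × 339/365 = €2,181.6740
Total = €2,385.5425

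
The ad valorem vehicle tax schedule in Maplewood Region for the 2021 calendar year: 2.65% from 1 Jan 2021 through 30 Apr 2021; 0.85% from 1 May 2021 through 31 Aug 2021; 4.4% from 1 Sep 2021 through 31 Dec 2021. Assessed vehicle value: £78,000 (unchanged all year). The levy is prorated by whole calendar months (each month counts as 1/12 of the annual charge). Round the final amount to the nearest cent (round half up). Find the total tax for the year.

£2,054.00

1 Jan – 30 Apr 2021: 4 months at 2.65% → £78,000 × 2.65% × 4/12 = £689.0000
1 May – 31 Aug 2021: 4 months at 0.85% → £78,000 × 0.85% × 4/12 = £221.0000
1 Sep – 31 Dec 2021: 4 months at 4.4% → £78,000 × 4.4% × 4/12 = £1,144.0000
Total = £2,054.0000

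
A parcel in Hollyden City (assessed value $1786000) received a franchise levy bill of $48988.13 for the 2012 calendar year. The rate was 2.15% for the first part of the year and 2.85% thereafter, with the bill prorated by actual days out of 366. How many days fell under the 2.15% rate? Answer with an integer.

56 days

Let d = days at the first rate; then 366 − d days at the second rate.
$1786000 × [2.15%·d + 2.85%·(366−d)] / 366 = $48988.13
Solving gives d = 56, so the new rate took effect on 26 February 2012.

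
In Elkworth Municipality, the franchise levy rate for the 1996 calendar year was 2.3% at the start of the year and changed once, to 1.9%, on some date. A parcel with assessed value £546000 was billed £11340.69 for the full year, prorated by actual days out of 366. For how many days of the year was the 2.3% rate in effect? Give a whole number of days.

162 days

Let d = days at the first rate; then 366 − d days at the second rate.
£546000 × [2.3%·d + 1.9%·(366−d)] / 366 = £11340.69
Solving gives d = 162, so the new rate took effect on 11 June 1996.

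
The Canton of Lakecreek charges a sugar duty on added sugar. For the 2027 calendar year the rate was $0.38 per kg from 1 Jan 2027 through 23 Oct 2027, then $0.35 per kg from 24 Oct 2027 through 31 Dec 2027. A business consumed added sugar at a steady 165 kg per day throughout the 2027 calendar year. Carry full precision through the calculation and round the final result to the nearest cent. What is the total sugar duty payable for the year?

1 Jan – 23 Oct 2027: 296 days × 165 kg/day = 48,840 kg at $0.38/kg → $18,559.20
24 Oct – 31 Dec 2027: 69 days × 165 kg/day = 11,385 kg at $0.35/kg → $3,984.75

$22,543.95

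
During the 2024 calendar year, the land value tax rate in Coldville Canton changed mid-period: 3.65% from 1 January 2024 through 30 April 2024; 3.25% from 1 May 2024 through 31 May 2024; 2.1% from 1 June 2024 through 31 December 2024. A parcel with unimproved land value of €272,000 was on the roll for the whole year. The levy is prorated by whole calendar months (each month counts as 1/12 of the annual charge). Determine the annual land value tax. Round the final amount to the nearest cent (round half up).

€7,378.00

1 January – 30 April 2024: 4 months at 3.65% → €272,000 × 3.65% × 4/12 = €3,309.3333
1 May – 31 May 2024: 1 month at 3.25% → €272,000 × 3.25% × 1/12 = €736.6667
1 June – 31 December 2024: 7 months at 2.1% → €272,000 × 2.1% × 7/12 = €3,332.0000
Total = €7,378.0000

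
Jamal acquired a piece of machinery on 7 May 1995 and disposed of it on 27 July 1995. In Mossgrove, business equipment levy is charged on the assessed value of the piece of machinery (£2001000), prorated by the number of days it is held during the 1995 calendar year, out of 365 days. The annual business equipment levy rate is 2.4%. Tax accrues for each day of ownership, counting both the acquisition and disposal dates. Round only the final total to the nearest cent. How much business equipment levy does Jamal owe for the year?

£10788.95

Days held (7 May – 27 July 1995): 82 out of 365
Tax = £2001000 × 2.4% × 82/365 = £10788.9534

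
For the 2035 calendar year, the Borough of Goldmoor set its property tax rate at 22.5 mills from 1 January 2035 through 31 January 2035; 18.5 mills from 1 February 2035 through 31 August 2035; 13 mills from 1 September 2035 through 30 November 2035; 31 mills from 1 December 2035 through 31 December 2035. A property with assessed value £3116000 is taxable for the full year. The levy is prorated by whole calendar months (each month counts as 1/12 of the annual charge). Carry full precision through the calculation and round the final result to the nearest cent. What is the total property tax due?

£57646.00

1 January – 31 January 2035: 1 month at 22.5 mills → £3116000 × 2.25% × 1/12 = £5842.5000
1 February – 31 August 2035: 7 months at 18.5 mills → £3116000 × 1.85% × 7/12 = £33626.8333
1 September – 30 November 2035: 3 months at 13 mills → £3116000 × 1.3% × 3/12 = £10127.0000
1 December – 31 December 2035: 1 month at 31 mills → £3116000 × 3.1% × 1/12 = £8049.6667
Total = £57646.0000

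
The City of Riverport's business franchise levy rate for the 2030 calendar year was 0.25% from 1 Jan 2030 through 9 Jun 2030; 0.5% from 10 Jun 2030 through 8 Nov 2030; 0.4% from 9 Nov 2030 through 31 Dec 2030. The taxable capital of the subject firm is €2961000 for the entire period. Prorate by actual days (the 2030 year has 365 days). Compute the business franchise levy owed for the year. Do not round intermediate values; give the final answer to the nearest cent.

€11130.12

1 Jan – 9 Jun 2030: 160 days at 0.25% → €2961000 × 0.25% × 160/365 = €3244.9315
10 Jun – 8 Nov 2030: 152 days at 0.5% → €2961000 × 0.5% × 152/365 = €6165.3699
9 Nov – 31 Dec 2030: 53 days at 0.4% → €2961000 × 0.4% × 53/365 = €1719.8137
Total = €11130.1151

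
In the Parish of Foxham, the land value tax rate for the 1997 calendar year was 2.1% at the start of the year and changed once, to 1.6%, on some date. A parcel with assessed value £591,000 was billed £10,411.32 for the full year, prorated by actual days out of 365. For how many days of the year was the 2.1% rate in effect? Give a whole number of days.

Let d = days at the first rate; then 365 − d days at the second rate.
£591,000 × [2.1%·d + 1.6%·(365−d)] / 365 = £10,411.32
Solving gives d = 118, so the new rate took effect on 29 April 1997.

118 days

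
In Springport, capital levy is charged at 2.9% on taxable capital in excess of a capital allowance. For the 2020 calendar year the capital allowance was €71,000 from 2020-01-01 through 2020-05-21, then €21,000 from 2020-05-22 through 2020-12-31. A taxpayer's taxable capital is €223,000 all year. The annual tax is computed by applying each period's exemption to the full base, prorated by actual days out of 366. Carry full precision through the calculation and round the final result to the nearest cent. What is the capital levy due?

€5,295.43

2020-01-01 to 2020-05-21: 142 days, exemption €71,000 → (€223,000 − €71,000) × 2.9% × 142/366 = €1,710.2077
2020-05-22 to 2020-12-31: 224 days, exemption €21,000 → (€223,000 − €21,000) × 2.9% × 224/366 = €3,585.2240
Total = €5,295.4317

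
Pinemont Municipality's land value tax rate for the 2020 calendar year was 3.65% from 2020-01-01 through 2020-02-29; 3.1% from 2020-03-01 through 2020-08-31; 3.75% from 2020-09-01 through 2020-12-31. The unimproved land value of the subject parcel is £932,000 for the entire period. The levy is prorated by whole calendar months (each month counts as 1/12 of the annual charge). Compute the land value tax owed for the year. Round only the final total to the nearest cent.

2020-01-01 to 2020-02-29: 2 months at 3.65% → £932,000 × 3.65% × 2/12 = £5,669.6667
2020-03-01 to 2020-08-31: 6 months at 3.1% → £932,000 × 3.1% × 6/12 = £14,446.0000
2020-09-01 to 2020-12-31: 4 months at 3.75% → £932,000 × 3.75% × 4/12 = £11,650.0000
Total = £31,765.6667

£31,765.67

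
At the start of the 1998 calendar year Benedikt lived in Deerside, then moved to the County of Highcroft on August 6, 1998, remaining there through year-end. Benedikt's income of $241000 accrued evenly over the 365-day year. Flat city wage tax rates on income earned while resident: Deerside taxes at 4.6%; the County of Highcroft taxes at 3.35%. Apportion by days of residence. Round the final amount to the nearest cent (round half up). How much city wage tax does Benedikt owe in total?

$9864.49

Deerside, January 1 – August 5, 1998: 217 days → $241000 × 4.6% × 217/365 = $6590.8548
The County of Highcroft, August 6 – December 31, 1998: 148 days → $241000 × 3.35% × 148/365 = $3273.6384
Total = $9864.4932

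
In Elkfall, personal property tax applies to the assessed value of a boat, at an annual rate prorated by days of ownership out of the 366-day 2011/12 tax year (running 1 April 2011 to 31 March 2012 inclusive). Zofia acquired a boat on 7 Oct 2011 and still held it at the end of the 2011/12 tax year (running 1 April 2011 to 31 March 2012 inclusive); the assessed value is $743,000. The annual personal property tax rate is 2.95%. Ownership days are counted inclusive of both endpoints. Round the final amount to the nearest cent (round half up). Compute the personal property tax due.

Days held (7 Oct 2011 – 31 Mar 2012): 177 out of 366
Tax = $743,000 × 2.95% × 177/366 = $10,599.9303

$10,599.93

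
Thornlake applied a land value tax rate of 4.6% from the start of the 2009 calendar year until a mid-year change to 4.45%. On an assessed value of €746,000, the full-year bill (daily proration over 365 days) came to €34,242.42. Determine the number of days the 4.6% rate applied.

Let d = days at the first rate; then 365 − d days at the second rate.
€746,000 × [4.6%·d + 4.45%·(365−d)] / 365 = €34,242.42
Solving gives d = 341, so the new rate took effect on December 8, 2009.

341 days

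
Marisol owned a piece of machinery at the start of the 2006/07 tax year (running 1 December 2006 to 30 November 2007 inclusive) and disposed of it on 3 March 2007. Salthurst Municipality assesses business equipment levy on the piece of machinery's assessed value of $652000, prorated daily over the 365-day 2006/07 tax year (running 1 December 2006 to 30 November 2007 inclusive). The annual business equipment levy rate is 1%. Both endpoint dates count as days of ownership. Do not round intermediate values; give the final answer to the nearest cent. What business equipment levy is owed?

Days held (1 December 2006 – 3 March 2007): 93 out of 365
Tax = $652000 × 1% × 93/365 = $1661.2603

$1661.26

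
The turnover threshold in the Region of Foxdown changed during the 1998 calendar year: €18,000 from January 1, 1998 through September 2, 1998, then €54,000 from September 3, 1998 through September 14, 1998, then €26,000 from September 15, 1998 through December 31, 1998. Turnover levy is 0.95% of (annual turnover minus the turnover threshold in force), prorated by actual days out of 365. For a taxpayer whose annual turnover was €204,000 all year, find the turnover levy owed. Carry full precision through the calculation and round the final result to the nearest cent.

€1,733.27

January 1 – September 2, 1998: 245 days, exemption €18,000 → (€204,000 − €18,000) × 0.95% × 245/365 = €1,186.0685
September 3 – September 14, 1998: 12 days, exemption €54,000 → (€204,000 − €54,000) × 0.95% × 12/365 = €46.8493
September 15 – December 31, 1998: 108 days, exemption €26,000 → (€204,000 − €26,000) × 0.95% × 108/365 = €500.3507
Total = €1,733.2685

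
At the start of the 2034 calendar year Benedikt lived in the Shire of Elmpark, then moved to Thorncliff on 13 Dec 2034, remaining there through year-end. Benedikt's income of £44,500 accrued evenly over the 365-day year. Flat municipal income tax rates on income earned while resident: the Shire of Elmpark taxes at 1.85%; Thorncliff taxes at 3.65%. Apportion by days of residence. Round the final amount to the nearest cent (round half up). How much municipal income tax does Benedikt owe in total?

£864.95

The Shire of Elmpark, 1 Jan – 12 Dec 2034: 346 days → £44,500 × 1.85% × 346/365 = £780.3959
Thorncliff, 13 Dec – 31 Dec 2034: 19 days → £44,500 × 3.65% × 19/365 = £84.5500
Total = £864.9459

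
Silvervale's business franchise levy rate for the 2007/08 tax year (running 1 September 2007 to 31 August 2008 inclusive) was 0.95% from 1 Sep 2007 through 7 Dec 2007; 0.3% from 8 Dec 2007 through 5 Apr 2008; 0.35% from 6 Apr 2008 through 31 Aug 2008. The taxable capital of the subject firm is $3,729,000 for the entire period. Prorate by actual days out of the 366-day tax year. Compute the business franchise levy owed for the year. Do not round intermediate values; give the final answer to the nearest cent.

1 Sep – 7 Dec 2007: 98 days at 0.95% → $3,729,000 × 0.95% × 98/366 = $9,485.5164
8 Dec 2007 – 5 Apr 2008: 120 days at 0.3% → $3,729,000 × 0.3% × 120/366 = $3,667.8689
6 Apr – 31 Aug 2008: 148 days at 0.35% → $3,729,000 × 0.35% × 148/366 = $5,277.6557
Total = $18,431.0410

$18,431.04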